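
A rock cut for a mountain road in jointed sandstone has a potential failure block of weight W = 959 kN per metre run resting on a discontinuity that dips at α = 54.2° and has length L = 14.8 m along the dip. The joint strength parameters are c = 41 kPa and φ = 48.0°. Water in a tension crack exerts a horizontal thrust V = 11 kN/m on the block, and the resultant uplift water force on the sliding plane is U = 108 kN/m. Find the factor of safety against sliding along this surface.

Resolving the block weight along and normal to the plane and applying the Mohr–Coulomb strength on the joint:
N' = W cosα − U − V sinα = 959·cos54.2° − 108 − 11·sin54.2° = 444.1 kN/m
Driving force T = W sinα + V cosα = 959·sin54.2° + 11·cos54.2° = 784.2 kN/m
Resisting force R = c·L + N'·tanφ = 41·14.8 + 444.1·tan48.0° = 606.8 + 493.2 = 1100.0 kN/m
FS = R / T = 1100.0 / 784.2 = 1.403

FS = 1.40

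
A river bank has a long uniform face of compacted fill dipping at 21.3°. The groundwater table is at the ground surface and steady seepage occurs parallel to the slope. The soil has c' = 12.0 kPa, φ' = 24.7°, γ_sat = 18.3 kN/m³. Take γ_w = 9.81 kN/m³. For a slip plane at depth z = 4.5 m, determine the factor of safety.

With seepage parallel to the slope and the water table at the surface, the effective normal stress on the slip plane uses the buoyant unit weight γ' = γ_sat − γ_w while the driving shear stress uses γ_sat:
FS = [c' + γ' z cos²β tanφ'] / [γ_sat z sinβ cosβ]
γ' = 18.3 − 9.81 = 8.49 kN/m³
Numerator = 12.0 + 8.49·4.5·cos²21.3°·tan24.7° = 12.0 + 8.49·4.5·0.8680·0.4599 = 27.254 kPa
Denominator = 18.3·4.5·sin21.3°·cos21.3° = 18.3·4.5·0.3633·0.9317 = 27.870 kPa
FS = 27.254 / 27.870 = 0.978

FS = 0.98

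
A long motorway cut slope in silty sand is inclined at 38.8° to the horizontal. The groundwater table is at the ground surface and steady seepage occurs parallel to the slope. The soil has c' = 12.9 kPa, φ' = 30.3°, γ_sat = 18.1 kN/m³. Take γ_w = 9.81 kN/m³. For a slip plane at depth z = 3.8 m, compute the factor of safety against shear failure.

FS = 0.72

With seepage parallel to the slope and the water table at the surface, the effective normal stress on the slip plane uses the buoyant unit weight γ' = γ_sat − γ_w while the driving shear stress uses γ_sat:
FS = [c' + γ' z cos²β tanφ'] / [γ_sat z sinβ cosβ]
γ' = 18.1 − 9.81 = 8.29 kN/m³
Numerator = 12.9 + 8.29·3.8·cos²38.8°·tan30.3° = 12.9 + 8.29·3.8·0.6074·0.5844 = 24.081 kPa
Denominator = 18.1·3.8·sin38.8°·cos38.8° = 18.1·3.8·0.6266·0.7793 = 33.588 kPa
FS = 24.081 / 33.588 = 0.717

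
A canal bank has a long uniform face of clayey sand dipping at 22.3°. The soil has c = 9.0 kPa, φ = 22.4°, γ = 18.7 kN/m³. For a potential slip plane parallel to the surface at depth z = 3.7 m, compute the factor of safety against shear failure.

For an infinite slope with a slip plane parallel to the surface (no pore pressure): FS = [c + γz cos²β tanφ] / [γz sinβ cosβ].
γz = 18.7·3.7 = 69.19 kN/m²
Numerator = 9.0 + 69.19·cos²22.3°·tan22.4° = 9.0 + 69.19·0.8560·0.4122 = 33.412 kPa
Denominator = 69.19·sin22.3°·cos22.3° = 69.19·0.3795·0.9252 = 24.291 kPa
FS = 33.412 / 24.291 = 1.375

FS = 1.38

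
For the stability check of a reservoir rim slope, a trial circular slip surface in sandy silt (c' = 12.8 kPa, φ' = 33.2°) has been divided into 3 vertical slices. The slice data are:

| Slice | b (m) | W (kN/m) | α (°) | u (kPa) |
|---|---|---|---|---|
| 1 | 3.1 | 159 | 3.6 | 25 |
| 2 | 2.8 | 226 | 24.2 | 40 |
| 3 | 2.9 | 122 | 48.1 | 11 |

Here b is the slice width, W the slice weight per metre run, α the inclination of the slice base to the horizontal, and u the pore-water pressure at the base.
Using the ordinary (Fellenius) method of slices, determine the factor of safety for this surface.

FS = 1.37

Ordinary method of slices: FS = Σ[c'·Δl_i + (W_i cosα_i − u_i·Δl_i)·tanφ'] / Σ W_i sinα_i, with Δl_i = b_i / cosα_i.
Slice 1: Δl = 3.1/cos3.6° = 3.106 m; N'_1 = 159·cos3.6° − 25·3.106 = 81.0; c'Δl = 39.76; W sinα = 10.0
Slice 2: Δl = 2.8/cos24.2° = 3.070 m; N'_2 = 226·cos24.2° − 40·3.070 = 83.3; c'Δl = 39.29; W sinα = 92.6
Slice 3: Δl = 2.9/cos48.1° = 4.342 m; N'_3 = 122·cos48.1° − 11·4.342 = 33.7; c'Δl = 55.58; W sinα = 90.8
Σc'Δl = 134.6 kN/m; ΣN' = 198.1 kN/m; ΣW sinα = 193.4 kN/m
Resisting = 134.6 + 198.1·tan33.2° = 134.6 + 129.6 = 264.3 kN/m
FS = 264.3 / 193.4 = 1.366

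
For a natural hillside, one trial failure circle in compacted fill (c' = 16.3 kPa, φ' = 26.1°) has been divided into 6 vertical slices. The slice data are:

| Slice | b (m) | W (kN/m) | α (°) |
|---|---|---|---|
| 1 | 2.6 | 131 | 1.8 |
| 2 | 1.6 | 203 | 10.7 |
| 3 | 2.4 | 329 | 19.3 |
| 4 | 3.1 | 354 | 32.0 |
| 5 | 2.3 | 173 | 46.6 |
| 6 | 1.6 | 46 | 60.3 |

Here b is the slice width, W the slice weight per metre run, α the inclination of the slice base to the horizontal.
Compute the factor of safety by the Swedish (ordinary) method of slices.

FS = 1.60

Ordinary method of slices: FS = Σ[c'·Δl_i + (W_i cosα_i)·tanφ'] / Σ W_i sinα_i, with Δl_i = b_i / cosα_i.
Slice 1: Δl = 2.6/cos1.8° = 2.601 m; N'_1 = 131·cos1.8° = 130.9; c'Δl = 42.40; W sinα = 4.1
Slice 2: Δl = 1.6/cos10.7° = 1.628 m; N'_2 = 203·cos10.7° = 199.5; c'Δl = 26.54; W sinα = 37.7
Slice 3: Δl = 2.4/cos19.3° = 2.543 m; N'_3 = 329·cos19.3° = 310.5; c'Δl = 41.45; W sinα = 108.7
Slice 4: Δl = 3.1/cos32.0° = 3.655 m; N'_4 = 354·cos32.0° = 300.2; c'Δl = 59.58; W sinα = 187.6
Slice 5: Δl = 2.3/cos46.6° = 3.347 m; N'_5 = 173·cos46.6° = 118.9; c'Δl = 54.56; W sinα = 125.7
Slice 6: Δl = 1.6/cos60.3° = 3.229 m; N'_6 = 46·cos60.3° = 22.8; c'Δl = 52.64; W sinα = 40.0
Σc'Δl = 277.2 kN/m; ΣN' = 1082.8 kN/m; ΣW sinα = 503.8 kN/m
Resisting = 277.2 + 1082.8·tan26.1° = 277.2 + 530.4 = 807.6 kN/m
FS = 807.6 / 503.8 = 1.603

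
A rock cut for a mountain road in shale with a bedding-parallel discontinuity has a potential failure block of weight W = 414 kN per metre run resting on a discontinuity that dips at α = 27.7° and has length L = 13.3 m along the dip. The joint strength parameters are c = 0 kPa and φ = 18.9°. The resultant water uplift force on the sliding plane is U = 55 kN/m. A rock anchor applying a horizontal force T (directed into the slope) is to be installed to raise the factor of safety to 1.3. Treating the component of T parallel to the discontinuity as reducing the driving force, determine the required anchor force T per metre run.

Resolving forces along and normal to the sliding plane, with the horizontal anchor force T adding T·sinα to the effective normal force and T·cosα acting up the plane against the driving force:
FS = [cL + (W cosα − U + T sinα) tanφ] / [W sinα − T cosα]
Without the anchor: N' = 311.6 kN/m, driving T_d = 192.4 kN/m, resisting R = 0·13.3 + 311.6·tan18.9° = 106.7 kN/m, FS = 0.55.
Setting FS = 1.3 and solving for T:
1.3·(192.4 − T cos27.7°) = 106.7 + T sin27.7°·tan18.9°
T·(sin27.7°·tan18.9° + 1.3·cos27.7°) = 1.3·192.4 − 106.7
T·(0.4648·0.3424 + 1.3·0.8854) = 250.2 − 106.7 = 143.5
T·1.3102 = 143.5
T = 109.5 kN/m

T = 110 kN/m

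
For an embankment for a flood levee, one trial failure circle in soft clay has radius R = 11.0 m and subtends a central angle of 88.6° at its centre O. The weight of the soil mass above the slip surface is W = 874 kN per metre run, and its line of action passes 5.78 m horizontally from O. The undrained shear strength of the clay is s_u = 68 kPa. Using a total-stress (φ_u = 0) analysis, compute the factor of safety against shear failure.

FS = 2.52

Taking moments about the centre O, the resisting moment is provided by the undrained shear strength acting along the arc:
Arc length L_a = R·θ = 11.0·(88.6°·π/180) = 11.0·1.5464 = 17.01 m
M_R = s_u·L_a·R = 68·17.01·11.0 = 12723.5 kN·m/m
M_D = W·d = 874·5.78 = 5051.7 kN·m/m
FS = M_R / M_D = 12723.5 / 5051.7 = 2.519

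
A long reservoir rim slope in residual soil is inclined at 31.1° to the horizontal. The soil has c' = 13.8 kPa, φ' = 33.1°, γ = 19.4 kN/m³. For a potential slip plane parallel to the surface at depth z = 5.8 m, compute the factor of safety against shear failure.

FS = 1.36

For an infinite slope with a slip plane parallel to the surface (no pore pressure): FS = [c' + γz cos²β tanφ'] / [γz sinβ cosβ].
γz = 19.4·5.8 = 112.52 kN/m²
Numerator = 13.8 + 112.52·cos²31.1°·tan33.1° = 13.8 + 112.52·0.7332·0.6519 = 67.580 kPa
Denominator = 112.52·sin31.1°·cos31.1° = 112.52·0.5165·0.8563 = 49.767 kPa
FS = 67.580 / 49.767 = 1.358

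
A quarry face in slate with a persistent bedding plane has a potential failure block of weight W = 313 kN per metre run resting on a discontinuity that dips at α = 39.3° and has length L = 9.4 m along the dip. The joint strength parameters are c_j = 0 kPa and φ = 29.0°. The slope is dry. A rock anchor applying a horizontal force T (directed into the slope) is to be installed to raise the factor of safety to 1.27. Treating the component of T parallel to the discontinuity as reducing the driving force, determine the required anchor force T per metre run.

Resolving forces along and normal to the sliding plane, with the horizontal anchor force T adding T·sinα to the effective normal force and T·cosα acting up the plane against the driving force:
FS = [c_jL + (W cosα + T sinα) tanφ] / [W sinα − T cosα]
Without the anchor: N' = 242.2 kN/m, driving T_d = 198.2 kN/m, resisting R = 0·9.4 + 242.2·tan29.0° = 134.3 kN/m, FS = 0.68.
Setting FS = 1.27 and solving for T:
1.27·(198.2 − T cos39.3°) = 134.3 + T sin39.3°·tan29.0°
T·(sin39.3°·tan29.0° + 1.27·cos39.3°) = 1.27·198.2 − 134.3
T·(0.6334·0.5543 + 1.27·0.7738) = 251.8 − 134.3 = 117.5
T·1.3339 = 117.5
T = 88.1 kN/m

T = 88 kN/m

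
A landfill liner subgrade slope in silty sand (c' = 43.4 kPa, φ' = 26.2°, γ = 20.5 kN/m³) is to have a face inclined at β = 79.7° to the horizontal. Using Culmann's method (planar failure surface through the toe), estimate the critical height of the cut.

Culmann's analysis gives the critical failure plane at α_cr = (β + φ')/2 = (79.7 + 26.2)/2 = 53.0°, and the critical height
H_c = (4c'/γ) · sinβ cosφ' / [1 − cos(β − φ')]
    = (4·43.4/20.5) · sin79.7°·cos26.2° / [1 − cos(53.5°)]
    = 8.468 · 0.9839·0.8973 / [1 − 0.5948]
    = 8.468 · 0.8828 / 0.4052
    = 18.45 m

H_c = 18.45 m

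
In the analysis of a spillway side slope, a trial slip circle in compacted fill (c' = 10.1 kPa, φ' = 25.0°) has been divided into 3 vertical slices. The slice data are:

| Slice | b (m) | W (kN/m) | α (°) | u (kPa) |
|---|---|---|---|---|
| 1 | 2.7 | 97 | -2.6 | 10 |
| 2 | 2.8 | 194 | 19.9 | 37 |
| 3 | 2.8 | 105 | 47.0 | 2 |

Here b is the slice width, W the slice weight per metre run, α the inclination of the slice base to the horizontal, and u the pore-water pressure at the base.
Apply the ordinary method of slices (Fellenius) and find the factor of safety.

Ordinary method of slices: FS = Σ[c'·Δl_i + (W_i cosα_i − u_i·Δl_i)·tanφ'] / Σ W_i sinα_i, with Δl_i = b_i / cosα_i.
Slice 1: Δl = 2.7/cos(-2.6°) = 2.703 m; N'_1 = 97·cos(-2.6°) − 10·2.703 = 69.9; c'Δl = 27.30; W sinα = -4.4
Slice 2: Δl = 2.8/cos19.9° = 2.978 m; N'_2 = 194·cos19.9° − 37·2.978 = 72.2; c'Δl = 30.08; W sinα = 66.0
Slice 3: Δl = 2.8/cos47.0° = 4.106 m; N'_3 = 105·cos47.0° − 2·4.106 = 63.4; c'Δl = 41.47; W sinα = 76.8
Σc'Δl = 98.8 kN/m; ΣN' = 205.5 kN/m; ΣW sinα = 138.4 kN/m
Resisting = 98.8 + 205.5·tan25.0° = 98.8 + 95.8 = 194.7 kN/m
FS = 194.7 / 138.4 = 1.406

FS = 1.41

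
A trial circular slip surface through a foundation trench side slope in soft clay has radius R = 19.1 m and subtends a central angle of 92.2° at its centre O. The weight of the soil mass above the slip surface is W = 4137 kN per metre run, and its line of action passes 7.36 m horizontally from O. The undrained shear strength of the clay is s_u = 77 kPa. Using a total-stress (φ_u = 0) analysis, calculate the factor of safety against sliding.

FS = 1.48

Taking moments about the centre O, the resisting moment is provided by the undrained shear strength acting along the arc:
Arc length L_a = R·θ = 19.1·(92.2°·π/180) = 19.1·1.6092 = 30.74 m
M_R = s_u·L_a·R = 77·30.74·19.1 = 45202.8 kN·m/m
M_D = W·d = 4137·7.36 = 30448.3 kN·m/m
FS = M_R / M_D = 45202.8 / 30448.3 = 1.485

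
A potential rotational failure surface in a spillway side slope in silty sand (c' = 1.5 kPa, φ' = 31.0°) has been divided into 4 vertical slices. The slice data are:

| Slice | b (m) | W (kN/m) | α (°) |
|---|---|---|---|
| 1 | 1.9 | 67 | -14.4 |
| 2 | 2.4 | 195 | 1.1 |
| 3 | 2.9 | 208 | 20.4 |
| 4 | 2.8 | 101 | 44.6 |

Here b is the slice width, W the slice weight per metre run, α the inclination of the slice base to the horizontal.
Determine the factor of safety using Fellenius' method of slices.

Ordinary method of slices: FS = Σ[c'·Δl_i + (W_i cosα_i)·tanφ'] / Σ W_i sinα_i, with Δl_i = b_i / cosα_i.
Slice 1: Δl = 1.9/cos(-14.4°) = 1.962 m; N'_1 = 67·cos(-14.4°) = 64.9; c'Δl = 2.94; W sinα = -16.7
Slice 2: Δl = 2.4/cos1.1° = 2.400 m; N'_2 = 195·cos1.1° = 195.0; c'Δl = 3.60; W sinα = 3.7
Slice 3: Δl = 2.9/cos20.4° = 3.094 m; N'_3 = 208·cos20.4° = 195.0; c'Δl = 4.64; W sinα = 72.5
Slice 4: Δl = 2.8/cos44.6° = 3.932 m; N'_4 = 101·cos44.6° = 71.9; c'Δl = 5.90; W sinα = 70.9
Σc'Δl = 17.1 kN/m; ΣN' = 526.7 kN/m; ΣW sinα = 130.5 kN/m
Resisting = 17.1 + 526.7·tan31.0° = 17.1 + 316.5 = 333.6 kN/m
FS = 333.6 / 130.5 = 2.556

FS = 2.56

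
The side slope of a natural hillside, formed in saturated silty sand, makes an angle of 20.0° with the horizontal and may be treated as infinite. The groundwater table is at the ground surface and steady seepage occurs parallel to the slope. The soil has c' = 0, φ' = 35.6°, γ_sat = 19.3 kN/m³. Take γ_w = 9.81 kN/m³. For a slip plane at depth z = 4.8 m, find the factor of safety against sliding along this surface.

With seepage parallel to the slope and the water table at the surface, the effective normal stress on the slip plane uses the buoyant unit weight γ' = γ_sat − γ_w while the driving shear stress uses γ_sat:
FS = [c' + γ' z cos²β tanφ'] / [γ_sat z sinβ cosβ]
(For c' = 0 this reduces to FS = (γ'/γ_sat)·tanφ'/tanβ.)
γ' = 19.3 − 9.81 = 9.49 kN/m³
Numerator = 0.0 + 9.49·4.8·cos²20.0°·tan35.6° = 0.0 + 9.49·4.8·0.8830·0.7159 = 28.797 kPa
Denominator = 19.3·4.8·sin20.0°·cos20.0° = 19.3·4.8·0.3420·0.9397 = 29.774 kPa
FS = 28.797 / 29.774 = 0.967

FS = 0.97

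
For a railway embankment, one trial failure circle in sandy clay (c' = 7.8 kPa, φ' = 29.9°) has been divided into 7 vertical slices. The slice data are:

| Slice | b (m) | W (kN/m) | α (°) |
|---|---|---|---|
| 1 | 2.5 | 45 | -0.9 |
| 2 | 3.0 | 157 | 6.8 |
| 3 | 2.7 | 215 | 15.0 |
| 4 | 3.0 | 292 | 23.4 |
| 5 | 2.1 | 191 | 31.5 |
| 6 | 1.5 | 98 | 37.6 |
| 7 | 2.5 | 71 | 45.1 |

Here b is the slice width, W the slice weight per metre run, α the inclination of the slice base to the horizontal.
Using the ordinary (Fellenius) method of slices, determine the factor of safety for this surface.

FS = 1.77

Ordinary method of slices: FS = Σ[c'·Δl_i + (W_i cosα_i)·tanφ'] / Σ W_i sinα_i, with Δl_i = b_i / cosα_i.
Slice 1: Δl = 2.5/cos(-0.9°) = 2.500 m; N'_1 = 45·cos(-0.9°) = 45.0; c'Δl = 19.50; W sinα = -0.7
Slice 2: Δl = 3.0/cos6.8° = 3.021 m; N'_2 = 157·cos6.8° = 155.9; c'Δl = 23.57; W sinα = 18.6
Slice 3: Δl = 2.7/cos15.0° = 2.795 m; N'_3 = 215·cos15.0° = 207.7; c'Δl = 21.80; W sinα = 55.6
Slice 4: Δl = 3.0/cos23.4° = 3.269 m; N'_4 = 292·cos23.4° = 268.0; c'Δl = 25.50; W sinα = 116.0
Slice 5: Δl = 2.1/cos31.5° = 2.463 m; N'_5 = 191·cos31.5° = 162.9; c'Δl = 19.21; W sinα = 99.8
Slice 6: Δl = 1.5/cos37.6° = 1.893 m; N'_6 = 98·cos37.6° = 77.6; c'Δl = 14.77; W sinα = 59.8
Slice 7: Δl = 2.5/cos45.1° = 3.542 m; N'_7 = 71·cos45.1° = 50.1; c'Δl = 27.63; W sinα = 50.3
Σc'Δl = 152.0 kN/m; ΣN' = 967.2 kN/m; ΣW sinα = 399.4 kN/m
Resisting = 152.0 + 967.2·tan29.9° = 152.0 + 556.1 = 708.1 kN/m
FS = 708.1 / 399.4 = 1.773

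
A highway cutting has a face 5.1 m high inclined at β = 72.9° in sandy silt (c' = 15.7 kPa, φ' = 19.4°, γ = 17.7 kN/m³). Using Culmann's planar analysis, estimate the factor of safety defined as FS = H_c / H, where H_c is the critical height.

H_c = (4c'/γ) · sinβ cosφ' / [1 − cos(β − φ')]
    = (4·15.7/17.7) · sin72.9°·cos19.4° / [1 − cos53.5°]
    = 3.548 · 0.9015 / 0.4052 = 7.89 m
FS = H_c / H = 7.89 / 5.1 = 1.548

FS = 1.55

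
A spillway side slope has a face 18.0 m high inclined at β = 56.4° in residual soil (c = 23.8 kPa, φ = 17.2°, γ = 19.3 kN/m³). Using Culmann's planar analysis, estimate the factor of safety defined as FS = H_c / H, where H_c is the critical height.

H_c = (4c/γ) · sinβ cosφ / [1 − cos(β − φ)]
    = (4·23.8/19.3) · sin56.4°·cos17.2° / [1 − cos39.2°]
    = 4.933 · 0.7957 / 0.2251 = 17.44 m
FS = H_c / H = 17.44 / 18.0 = 0.969

FS = 0.97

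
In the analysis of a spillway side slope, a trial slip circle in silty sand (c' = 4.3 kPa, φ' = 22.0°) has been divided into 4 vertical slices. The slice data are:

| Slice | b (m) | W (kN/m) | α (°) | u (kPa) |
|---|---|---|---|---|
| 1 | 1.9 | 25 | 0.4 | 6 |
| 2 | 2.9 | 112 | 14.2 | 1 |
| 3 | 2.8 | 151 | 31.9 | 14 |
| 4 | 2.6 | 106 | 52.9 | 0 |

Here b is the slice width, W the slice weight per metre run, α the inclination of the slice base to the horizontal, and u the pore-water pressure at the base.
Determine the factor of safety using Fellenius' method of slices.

FS = 0.84

Ordinary method of slices: FS = Σ[c'·Δl_i + (W_i cosα_i − u_i·Δl_i)·tanφ'] / Σ W_i sinα_i, with Δl_i = b_i / cosα_i.
Slice 1: Δl = 1.9/cos0.4° = 1.900 m; N'_1 = 25·cos0.4° − 6·1.900 = 13.6; c'Δl = 8.17; W sinα = 0.2
Slice 2: Δl = 2.9/cos14.2° = 2.991 m; N'_2 = 112·cos14.2° − 1·2.991 = 105.6; c'Δl = 12.86; W sinα = 27.5
Slice 3: Δl = 2.8/cos31.9° = 3.298 m; N'_3 = 151·cos31.9° − 14·3.298 = 82.0; c'Δl = 14.18; W sinα = 79.8
Slice 4: Δl = 2.6/cos52.9° = 4.310 m; N'_4 = 106·cos52.9° − 0·4.310 = 63.9; c'Δl = 18.53; W sinα = 84.5
Σc'Δl = 53.7 kN/m; ΣN' = 265.1 kN/m; ΣW sinα = 192.0 kN/m
Resisting = 53.7 + 265.1·tan22.0° = 53.7 + 107.1 = 160.9 kN/m
FS = 160.9 / 192.0 = 0.838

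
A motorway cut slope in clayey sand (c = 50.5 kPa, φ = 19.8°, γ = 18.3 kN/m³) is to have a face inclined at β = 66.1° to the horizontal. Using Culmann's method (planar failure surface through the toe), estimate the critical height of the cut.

H_c = 30.72 m

Culmann's analysis gives the critical failure plane at α_cr = (β + φ)/2 = (66.1 + 19.8)/2 = 42.9°, and the critical height
H_c = (4c/γ) · sinβ cosφ / [1 − cos(β − φ)]
    = (4·50.5/18.3) · sin66.1°·cos19.8° / [1 − cos(46.3°)]
    = 11.038 · 0.9143·0.9409 / [1 − 0.6909]
    = 11.038 · 0.8602 / 0.3091
    = 30.72 m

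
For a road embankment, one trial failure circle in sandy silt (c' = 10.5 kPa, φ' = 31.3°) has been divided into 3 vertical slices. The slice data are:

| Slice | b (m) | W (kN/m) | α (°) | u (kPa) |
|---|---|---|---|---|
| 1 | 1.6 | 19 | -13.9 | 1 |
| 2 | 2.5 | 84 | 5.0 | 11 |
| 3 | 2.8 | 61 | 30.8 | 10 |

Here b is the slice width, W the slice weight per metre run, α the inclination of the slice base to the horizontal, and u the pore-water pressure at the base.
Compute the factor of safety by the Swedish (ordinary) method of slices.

FS = 3.95

Ordinary method of slices: FS = Σ[c'·Δl_i + (W_i cosα_i − u_i·Δl_i)·tanφ'] / Σ W_i sinα_i, with Δl_i = b_i / cosα_i.
Slice 1: Δl = 1.6/cos(-13.9°) = 1.648 m; N'_1 = 19·cos(-13.9°) − 1·1.648 = 16.8; c'Δl = 17.31; W sinα = -4.6
Slice 2: Δl = 2.5/cos5.0° = 2.510 m; N'_2 = 84·cos5.0° − 11·2.510 = 56.1; c'Δl = 26.35; W sinα = 7.3
Slice 3: Δl = 2.8/cos30.8° = 3.260 m; N'_3 = 61·cos30.8° − 10·3.260 = 19.8; c'Δl = 34.23; W sinα = 31.2
Σc'Δl = 77.9 kN/m; ΣN' = 92.7 kN/m; ΣW sinα = 34.0 kN/m
Resisting = 77.9 + 92.7·tan31.3° = 77.9 + 56.3 = 134.2 kN/m
FS = 134.2 / 34.0 = 3.949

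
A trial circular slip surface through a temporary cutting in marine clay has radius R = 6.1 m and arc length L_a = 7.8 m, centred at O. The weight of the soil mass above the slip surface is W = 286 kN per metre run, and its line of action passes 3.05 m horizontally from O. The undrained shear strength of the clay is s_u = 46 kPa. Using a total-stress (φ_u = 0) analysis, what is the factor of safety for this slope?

Taking moments about the centre O, the resisting moment is provided by the undrained shear strength acting along the arc:
M_R = s_u·L_a·R = 46·7.80·6.1 = 2188.7 kN·m/m
M_D = W·d = 286·3.05 = 872.3 kN·m/m
FS = M_R / M_D = 2188.7 / 872.3 = 2.509

FS = 2.51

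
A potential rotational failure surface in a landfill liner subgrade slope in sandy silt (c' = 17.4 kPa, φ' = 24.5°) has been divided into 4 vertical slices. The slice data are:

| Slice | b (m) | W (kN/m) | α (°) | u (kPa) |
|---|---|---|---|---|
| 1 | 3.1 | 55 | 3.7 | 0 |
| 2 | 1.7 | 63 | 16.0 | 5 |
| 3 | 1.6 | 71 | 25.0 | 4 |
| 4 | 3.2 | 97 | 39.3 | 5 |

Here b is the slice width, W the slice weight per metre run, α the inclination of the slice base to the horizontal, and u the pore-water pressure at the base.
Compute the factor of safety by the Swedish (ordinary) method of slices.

FS = 2.55

Ordinary method of slices: FS = Σ[c'·Δl_i + (W_i cosα_i − u_i·Δl_i)·tanφ'] / Σ W_i sinα_i, with Δl_i = b_i / cosα_i.
Slice 1: Δl = 3.1/cos3.7° = 3.106 m; N'_1 = 55·cos3.7° − 0·3.106 = 54.9; c'Δl = 54.05; W sinα = 3.5
Slice 2: Δl = 1.7/cos16.0° = 1.769 m; N'_2 = 63·cos16.0° − 5·1.769 = 51.7; c'Δl = 30.77; W sinα = 17.4
Slice 3: Δl = 1.6/cos25.0° = 1.765 m; N'_3 = 71·cos25.0° − 4·1.765 = 57.3; c'Δl = 30.72; W sinα = 30.0
Slice 4: Δl = 3.2/cos39.3° = 4.135 m; N'_4 = 97·cos39.3° − 5·4.135 = 54.4; c'Δl = 71.95; W sinα = 61.4
Σc'Δl = 187.5 kN/m; ΣN' = 218.3 kN/m; ΣW sinα = 112.4 kN/m
Resisting = 187.5 + 218.3·tan24.5° = 187.5 + 99.5 = 287.0 kN/m
FS = 287.0 / 112.4 = 2.554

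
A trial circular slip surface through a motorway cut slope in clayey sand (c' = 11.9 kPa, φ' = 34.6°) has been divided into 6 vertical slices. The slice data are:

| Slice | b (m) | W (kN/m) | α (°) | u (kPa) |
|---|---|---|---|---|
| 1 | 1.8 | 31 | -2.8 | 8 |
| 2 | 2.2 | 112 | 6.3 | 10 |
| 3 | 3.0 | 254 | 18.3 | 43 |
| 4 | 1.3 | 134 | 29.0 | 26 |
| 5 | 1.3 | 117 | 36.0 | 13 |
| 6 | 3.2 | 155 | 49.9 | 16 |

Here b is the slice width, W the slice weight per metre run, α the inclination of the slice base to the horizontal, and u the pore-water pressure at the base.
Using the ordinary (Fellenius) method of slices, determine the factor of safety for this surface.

Ordinary method of slices: FS = Σ[c'·Δl_i + (W_i cosα_i − u_i·Δl_i)·tanφ'] / Σ W_i sinα_i, with Δl_i = b_i / cosα_i.
Slice 1: Δl = 1.8/cos(-2.8°) = 1.802 m; N'_1 = 31·cos(-2.8°) − 8·1.802 = 16.5; c'Δl = 21.45; W sinα = -1.5
Slice 2: Δl = 2.2/cos6.3° = 2.213 m; N'_2 = 112·cos6.3° − 10·2.213 = 89.2; c'Δl = 26.34; W sinα = 12.3
Slice 3: Δl = 3.0/cos18.3° = 3.160 m; N'_3 = 254·cos18.3° − 43·3.160 = 105.3; c'Δl = 37.60; W sinα = 79.8
Slice 4: Δl = 1.3/cos29.0° = 1.486 m; N'_4 = 134·cos29.0° − 26·1.486 = 78.6; c'Δl = 17.69; W sinα = 65.0
Slice 5: Δl = 1.3/cos36.0° = 1.607 m; N'_5 = 117·cos36.0° − 13·1.607 = 73.8; c'Δl = 19.12; W sinα = 68.8
Slice 6: Δl = 3.2/cos49.9° = 4.968 m; N'_6 = 155·cos49.9° − 16·4.968 = 20.4; c'Δl = 59.12; W sinα = 118.6
Σc'Δl = 181.3 kN/m; ΣN' = 383.7 kN/m; ΣW sinα = 342.8 kN/m
Resisting = 181.3 + 383.7·tan34.6° = 181.3 + 264.7 = 446.0 kN/m
FS = 446.0 / 342.8 = 1.301

FS = 1.30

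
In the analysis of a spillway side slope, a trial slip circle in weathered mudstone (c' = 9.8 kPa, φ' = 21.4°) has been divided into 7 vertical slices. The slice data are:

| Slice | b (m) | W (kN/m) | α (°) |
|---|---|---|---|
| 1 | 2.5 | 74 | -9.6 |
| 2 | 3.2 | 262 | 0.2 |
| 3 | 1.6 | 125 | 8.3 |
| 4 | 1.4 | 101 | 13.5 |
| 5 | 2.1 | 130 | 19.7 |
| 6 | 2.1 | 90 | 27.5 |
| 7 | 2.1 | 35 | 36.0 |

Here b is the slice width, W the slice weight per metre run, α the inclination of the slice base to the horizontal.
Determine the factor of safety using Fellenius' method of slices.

Ordinary method of slices: FS = Σ[c'·Δl_i + (W_i cosα_i)·tanφ'] / Σ W_i sinα_i, with Δl_i = b_i / cosα_i.
Slice 1: Δl = 2.5/cos(-9.6°) = 2.536 m; N'_1 = 74·cos(-9.6°) = 73.0; c'Δl = 24.85; W sinα = -12.3
Slice 2: Δl = 3.2/cos0.2° = 3.200 m; N'_2 = 262·cos0.2° = 262.0; c'Δl = 31.36; W sinα = 0.9
Slice 3: Δl = 1.6/cos8.3° = 1.617 m; N'_3 = 125·cos8.3° = 123.7; c'Δl = 15.85; W sinα = 18.0
Slice 4: Δl = 1.4/cos13.5° = 1.440 m; N'_4 = 101·cos13.5° = 98.2; c'Δl = 14.11; W sinα = 23.6
Slice 5: Δl = 2.1/cos19.7° = 2.231 m; N'_5 = 130·cos19.7° = 122.4; c'Δl = 21.86; W sinα = 43.8
Slice 6: Δl = 2.1/cos27.5° = 2.368 m; N'_6 = 90·cos27.5° = 79.8; c'Δl = 23.20; W sinα = 41.6
Slice 7: Δl = 2.1/cos36.0° = 2.596 m; N'_7 = 35·cos36.0° = 28.3; c'Δl = 25.44; W sinα = 20.6
Σc'Δl = 156.7 kN/m; ΣN' = 787.4 kN/m; ΣW sinα = 136.1 kN/m
Resisting = 156.7 + 787.4·tan21.4° = 156.7 + 308.6 = 465.2 kN/m
FS = 465.2 / 136.1 = 3.417

FS = 3.42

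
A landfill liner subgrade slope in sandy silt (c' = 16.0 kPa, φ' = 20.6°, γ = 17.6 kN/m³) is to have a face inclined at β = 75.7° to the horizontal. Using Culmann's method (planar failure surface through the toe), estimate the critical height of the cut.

H_c = 7.71 m

Culmann's analysis gives the critical failure plane at α_cr = (β + φ')/2 = (75.7 + 20.6)/2 = 48.2°, and the critical height
H_c = (4c'/γ) · sinβ cosφ' / [1 − cos(β − φ')]
    = (4·16.0/17.6) · sin75.7°·cos20.6° / [1 − cos(55.1°)]
    = 3.636 · 0.9690·0.9361 / [1 − 0.5721]
    = 3.636 · 0.9071 / 0.4279
    = 7.71 m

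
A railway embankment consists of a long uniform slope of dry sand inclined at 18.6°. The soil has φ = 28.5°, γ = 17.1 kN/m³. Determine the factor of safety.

FS = 1.61

For a dry cohesionless infinite slope the factor of safety is FS = tanφ / tanβ.
FS = tan28.5° / tan18.6° = 0.5430 / 0.3365 = 1.613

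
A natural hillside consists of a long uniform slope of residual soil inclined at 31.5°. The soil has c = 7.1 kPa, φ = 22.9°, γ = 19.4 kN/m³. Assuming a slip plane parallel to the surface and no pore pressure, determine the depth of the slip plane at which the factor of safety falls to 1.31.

Setting FS = 1.31 in FS = [c + γz cos²β tanφ] / [γz sinβ cosβ] and solving for z:
z = c / [γ cosβ (FS·sinβ − cosβ·tanφ)]
  = 7.1 / [19.4·cos31.5°·(1.31·sin31.5° − cos31.5°·tan22.9°)]
  = 7.1 / [19.4·0.8526·(1.31·0.5225 − 0.8526·0.4224)]
  = 7.1 / 5.3644 = 1.324 m

z = 1.32 m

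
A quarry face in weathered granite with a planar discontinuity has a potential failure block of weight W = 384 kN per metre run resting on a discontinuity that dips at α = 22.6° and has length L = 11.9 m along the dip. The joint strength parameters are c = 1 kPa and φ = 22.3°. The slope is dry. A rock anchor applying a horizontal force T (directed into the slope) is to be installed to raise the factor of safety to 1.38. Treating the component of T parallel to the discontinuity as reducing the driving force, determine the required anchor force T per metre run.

T = 32 kN/m

Resolving forces along and normal to the sliding plane, with the horizontal anchor force T adding T·sinα to the effective normal force and T·cosα acting up the plane against the driving force:
FS = [cL + (W cosα + T sinα) tanφ] / [W sinα − T cosα]
Without the anchor: N' = 354.5 kN/m, driving T_d = 147.6 kN/m, resisting R = 1·11.9 + 354.5·tan22.3° = 157.3 kN/m, FS = 1.07.
Setting FS = 1.38 and solving for T:
1.38·(147.6 − T cos22.6°) = 157.3 + T sin22.6°·tan22.3°
T·(sin22.6°·tan22.3° + 1.38·cos22.6°) = 1.38·147.6 − 157.3
T·(0.3843·0.4101 + 1.38·0.9232) = 203.6 − 157.3 = 46.3
T·1.4316 = 46.3
T = 32.4 kN/m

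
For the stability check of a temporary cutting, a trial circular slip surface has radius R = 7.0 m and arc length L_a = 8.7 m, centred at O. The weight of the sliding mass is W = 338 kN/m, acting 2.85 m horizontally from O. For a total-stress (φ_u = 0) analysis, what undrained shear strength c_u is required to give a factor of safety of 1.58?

FS = c_u·L_a·R / (W·d), so c_u = FS·W·d / (L_a·R).
c_u = 1.58·338·2.85 / (8.70·7.0) = 1522.0 / 60.90 = 24.99 kPa

c_u = 25.0 kPa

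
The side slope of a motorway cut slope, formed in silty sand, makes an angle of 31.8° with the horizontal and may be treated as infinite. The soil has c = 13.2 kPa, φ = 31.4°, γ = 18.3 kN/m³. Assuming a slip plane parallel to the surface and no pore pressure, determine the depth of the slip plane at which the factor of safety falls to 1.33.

Setting FS = 1.33 in FS = [c + γz cos²β tanφ] / [γz sinβ cosβ] and solving for z:
z = c / [γ cosβ (FS·sinβ − cosβ·tanφ)]
  = 13.2 / [18.3·cos31.8°·(1.33·sin31.8° − cos31.8°·tan31.4°)]
  = 13.2 / [18.3·0.8499·(1.33·0.5270 − 0.8499·0.6104)]
  = 13.2 / 2.8318 = 4.661 m

z = 4.66 m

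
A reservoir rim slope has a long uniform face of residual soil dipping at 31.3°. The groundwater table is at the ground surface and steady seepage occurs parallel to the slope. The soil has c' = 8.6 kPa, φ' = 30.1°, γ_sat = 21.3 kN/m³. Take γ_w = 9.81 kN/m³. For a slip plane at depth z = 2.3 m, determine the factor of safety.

With seepage parallel to the slope and the water table at the surface, the effective normal stress on the slip plane uses the buoyant unit weight γ' = γ_sat − γ_w while the driving shear stress uses γ_sat:
FS = [c' + γ' z cos²β tanφ'] / [γ_sat z sinβ cosβ]
γ' = 21.3 − 9.81 = 11.49 kN/m³
Numerator = 8.6 + 11.49·2.3·cos²31.3°·tan30.1° = 8.6 + 11.49·2.3·0.7301·0.5797 = 19.785 kPa
Denominator = 21.3·2.3·sin31.3°·cos31.3° = 21.3·2.3·0.5195·0.8545 = 21.747 kPa
FS = 19.785 / 21.747 = 0.910

FS = 0.91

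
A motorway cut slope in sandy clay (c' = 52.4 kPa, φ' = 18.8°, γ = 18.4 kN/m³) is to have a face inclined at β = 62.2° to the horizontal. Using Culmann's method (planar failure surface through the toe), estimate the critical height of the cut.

H_c = 34.89 m

Culmann's analysis gives the critical failure plane at α_cr = (β + φ')/2 = (62.2 + 18.8)/2 = 40.5°, and the critical height
H_c = (4c'/γ) · sinβ cosφ' / [1 − cos(β − φ')]
    = (4·52.4/18.4) · sin62.2°·cos18.8° / [1 − cos(43.4°)]
    = 11.391 · 0.8846·0.9466 / [1 − 0.7266]
    = 11.391 · 0.8374 / 0.2734
    = 34.89 m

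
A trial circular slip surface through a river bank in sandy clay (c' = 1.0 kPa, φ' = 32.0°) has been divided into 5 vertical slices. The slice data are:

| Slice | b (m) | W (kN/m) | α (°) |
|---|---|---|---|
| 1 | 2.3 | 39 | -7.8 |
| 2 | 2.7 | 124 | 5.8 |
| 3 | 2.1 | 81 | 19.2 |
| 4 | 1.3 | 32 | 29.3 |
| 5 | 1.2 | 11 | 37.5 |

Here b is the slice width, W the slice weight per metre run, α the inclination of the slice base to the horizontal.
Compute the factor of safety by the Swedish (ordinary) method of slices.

FS = 3.24

Ordinary method of slices: FS = Σ[c'·Δl_i + (W_i cosα_i)·tanφ'] / Σ W_i sinα_i, with Δl_i = b_i / cosα_i.
Slice 1: Δl = 2.3/cos(-7.8°) = 2.321 m; N'_1 = 39·cos(-7.8°) = 38.6; c'Δl = 2.32; W sinα = -5.3
Slice 2: Δl = 2.7/cos5.8° = 2.714 m; N'_2 = 124·cos5.8° = 123.4; c'Δl = 2.71; W sinα = 12.5
Slice 3: Δl = 2.1/cos19.2° = 2.224 m; N'_3 = 81·cos19.2° = 76.5; c'Δl = 2.22; W sinα = 26.6
Slice 4: Δl = 1.3/cos29.3° = 1.491 m; N'_4 = 32·cos29.3° = 27.9; c'Δl = 1.49; W sinα = 15.7
Slice 5: Δl = 1.2/cos37.5° = 1.513 m; N'_5 = 11·cos37.5° = 8.7; c'Δl = 1.51; W sinα = 6.7
Σc'Δl = 10.3 kN/m; ΣN' = 275.1 kN/m; ΣW sinα = 56.2 kN/m
Resisting = 10.3 + 275.1·tan32.0° = 10.3 + 171.9 = 182.2 kN/m
FS = 182.2 / 56.2 = 3.240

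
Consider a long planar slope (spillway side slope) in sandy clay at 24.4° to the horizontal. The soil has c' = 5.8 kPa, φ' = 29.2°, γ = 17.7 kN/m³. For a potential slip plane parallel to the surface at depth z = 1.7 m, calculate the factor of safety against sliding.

FS = 1.74

For an infinite slope with a slip plane parallel to the surface (no pore pressure): FS = [c' + γz cos²β tanφ'] / [γz sinβ cosβ].
γz = 17.7·1.7 = 30.09 kN/m²
Numerator = 5.8 + 30.09·cos²24.4°·tan29.2° = 5.8 + 30.09·0.8293·0.5589 = 19.747 kPa
Denominator = 30.09·sin24.4°·cos24.4° = 30.09·0.4131·0.9107 = 11.320 kPa
FS = 19.747 / 11.320 = 1.744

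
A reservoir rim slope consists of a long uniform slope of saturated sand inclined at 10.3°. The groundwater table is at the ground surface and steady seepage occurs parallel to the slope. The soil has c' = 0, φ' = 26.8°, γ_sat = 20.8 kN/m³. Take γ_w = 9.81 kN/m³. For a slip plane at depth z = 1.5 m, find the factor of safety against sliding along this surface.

FS = 1.47

With seepage parallel to the slope and the water table at the surface, the effective normal stress on the slip plane uses the buoyant unit weight γ' = γ_sat − γ_w while the driving shear stress uses γ_sat:
FS = [c' + γ' z cos²β tanφ'] / [γ_sat z sinβ cosβ]
(For c' = 0 this reduces to FS = (γ'/γ_sat)·tanφ'/tanβ.)
γ' = 20.8 − 9.81 = 10.99 kN/m³
Numerator = 0.0 + 10.99·1.5·cos²10.3°·tan26.8° = 0.0 + 10.99·1.5·0.9680·0.5051 = 8.061 kPa
Denominator = 20.8·1.5·sin10.3°·cos10.3° = 20.8·1.5·0.1788·0.9839 = 5.489 kPa
FS = 8.061 / 5.489 = 1.469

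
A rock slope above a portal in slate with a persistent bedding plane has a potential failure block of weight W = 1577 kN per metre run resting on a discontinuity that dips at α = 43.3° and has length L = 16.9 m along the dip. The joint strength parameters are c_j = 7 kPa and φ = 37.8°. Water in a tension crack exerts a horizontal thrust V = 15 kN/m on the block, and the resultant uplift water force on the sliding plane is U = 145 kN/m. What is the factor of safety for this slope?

Resolving the block weight along and normal to the plane and applying the Mohr–Coulomb strength on the joint:
N' = W cosα − U − V sinα = 1577·cos43.3° − 145 − 15·sin43.3° = 992.4 kN/m
Driving force T = W sinα + V cosα = 1577·sin43.3° + 15·cos43.3° = 1092.5 kN/m
Resisting force R = c_j·L + N'·tanφ = 7·16.9 + 992.4·tan37.8° = 118.3 + 769.8 = 888.1 kN/m
FS = R / T = 888.1 / 1092.5 = 0.813

FS = 0.81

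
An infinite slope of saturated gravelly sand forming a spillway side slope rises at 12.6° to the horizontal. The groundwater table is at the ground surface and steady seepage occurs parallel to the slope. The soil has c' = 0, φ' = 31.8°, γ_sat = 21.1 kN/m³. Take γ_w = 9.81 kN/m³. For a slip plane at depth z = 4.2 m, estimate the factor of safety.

With seepage parallel to the slope and the water table at the surface, the effective normal stress on the slip plane uses the buoyant unit weight γ' = γ_sat − γ_w while the driving shear stress uses γ_sat:
FS = [c' + γ' z cos²β tanφ'] / [γ_sat z sinβ cosβ]
(For c' = 0 this reduces to FS = (γ'/γ_sat)·tanφ'/tanβ.)
γ' = 21.1 − 9.81 = 11.29 kN/m³
Numerator = 0.0 + 11.29·4.2·cos²12.6°·tan31.8° = 0.0 + 11.29·4.2·0.9524·0.6200 = 28.001 kPa
Denominator = 21.1·4.2·sin12.6°·cos12.6° = 21.1·4.2·0.2181·0.9759 = 18.866 kPa
FS = 28.001 / 18.866 = 1.484

FS = 1.48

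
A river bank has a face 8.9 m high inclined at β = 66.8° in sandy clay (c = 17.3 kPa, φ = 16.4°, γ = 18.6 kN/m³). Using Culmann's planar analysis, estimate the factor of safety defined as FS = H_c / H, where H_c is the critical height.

H_c = (4c/γ) · sinβ cosφ / [1 − cos(β − φ)]
    = (4·17.3/18.6) · sin66.8°·cos16.4° / [1 − cos50.4°]
    = 3.720 · 0.8817 / 0.3626 = 9.05 m
FS = H_c / H = 9.05 / 8.9 = 1.017

FS = 1.02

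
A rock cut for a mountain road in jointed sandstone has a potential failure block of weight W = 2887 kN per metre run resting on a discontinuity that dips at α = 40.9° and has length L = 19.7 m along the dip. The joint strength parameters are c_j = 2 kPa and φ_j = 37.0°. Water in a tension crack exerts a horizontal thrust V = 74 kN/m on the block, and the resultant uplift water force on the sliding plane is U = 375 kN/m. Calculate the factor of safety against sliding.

Resolving the block weight along and normal to the plane and applying the Mohr–Coulomb strength on the joint:
N' = W cosα − U − V sinα = 2887·cos40.9° − 375 − 74·sin40.9° = 1758.7 kN/m
Driving force T = W sinα + V cosα = 2887·sin40.9° + 74·cos40.9° = 1946.2 kN/m
Resisting force R = c_j·L + N'·tanφ_j = 2·19.7 + 1758.7·tan37.0° = 39.4 + 1325.3 = 1364.7 kN/m
FS = R / T = 1364.7 / 1946.2 = 0.701

FS = 0.70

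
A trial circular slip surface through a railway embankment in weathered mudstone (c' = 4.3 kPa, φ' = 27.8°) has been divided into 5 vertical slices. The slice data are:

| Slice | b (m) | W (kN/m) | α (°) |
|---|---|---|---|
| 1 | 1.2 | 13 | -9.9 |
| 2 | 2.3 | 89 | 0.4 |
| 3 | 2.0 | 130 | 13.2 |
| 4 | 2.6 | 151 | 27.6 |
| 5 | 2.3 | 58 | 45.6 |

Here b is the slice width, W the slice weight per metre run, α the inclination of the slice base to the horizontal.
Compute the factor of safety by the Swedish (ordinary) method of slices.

Ordinary method of slices: FS = Σ[c'·Δl_i + (W_i cosα_i)·tanφ'] / Σ W_i sinα_i, with Δl_i = b_i / cosα_i.
Slice 1: Δl = 1.2/cos(-9.9°) = 1.218 m; N'_1 = 13·cos(-9.9°) = 12.8; c'Δl = 5.24; W sinα = -2.2
Slice 2: Δl = 2.3/cos0.4° = 2.300 m; N'_2 = 89·cos0.4° = 89.0; c'Δl = 9.89; W sinα = 0.6
Slice 3: Δl = 2.0/cos13.2° = 2.054 m; N'_3 = 130·cos13.2° = 126.6; c'Δl = 8.83; W sinα = 29.7
Slice 4: Δl = 2.6/cos27.6° = 2.934 m; N'_4 = 151·cos27.6° = 133.8; c'Δl = 12.62; W sinα = 70.0
Slice 5: Δl = 2.3/cos45.6° = 3.287 m; N'_5 = 58·cos45.6° = 40.6; c'Δl = 14.14; W sinα = 41.4
Σc'Δl = 50.7 kN/m; ΣN' = 402.8 kN/m; ΣW sinα = 139.5 kN/m
Resisting = 50.7 + 402.8·tan27.8° = 50.7 + 212.4 = 263.1 kN/m
FS = 263.1 / 139.5 = 1.886

FS = 1.89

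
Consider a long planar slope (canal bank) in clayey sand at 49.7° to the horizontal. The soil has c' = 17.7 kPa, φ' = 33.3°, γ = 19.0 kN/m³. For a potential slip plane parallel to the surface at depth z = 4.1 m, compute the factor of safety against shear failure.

FS = 1.02

For an infinite slope with a slip plane parallel to the surface (no pore pressure): FS = [c' + γz cos²β tanφ'] / [γz sinβ cosβ].
γz = 19.0·4.1 = 77.90 kN/m²
Numerator = 17.7 + 77.90·cos²49.7°·tan33.3° = 17.7 + 77.90·0.4183·0.6569 = 39.107 kPa
Denominator = 77.90·sin49.7°·cos49.7° = 77.90·0.7627·0.6468 = 38.427 kPa
FS = 39.107 / 38.427 = 1.018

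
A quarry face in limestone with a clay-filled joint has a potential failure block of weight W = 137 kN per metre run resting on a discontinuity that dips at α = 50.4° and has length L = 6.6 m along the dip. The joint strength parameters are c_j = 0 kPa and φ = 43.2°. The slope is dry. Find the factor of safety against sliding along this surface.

FS = 0.78

Resolving the block weight along and normal to the plane and applying the Mohr–Coulomb strength on the joint:
N' = W cosα = 137·cos50.4° = 87.3 kN/m
Driving force T = W sinα = 137·sin50.4° = 105.6 kN/m
Resisting force R = c_j·L + N'·tanφ = 0·6.6 + 87.3·tan43.2° = 0.0 + 82.0 = 82.0 kN/m
FS = R / T = 82.0 / 105.6 = 0.777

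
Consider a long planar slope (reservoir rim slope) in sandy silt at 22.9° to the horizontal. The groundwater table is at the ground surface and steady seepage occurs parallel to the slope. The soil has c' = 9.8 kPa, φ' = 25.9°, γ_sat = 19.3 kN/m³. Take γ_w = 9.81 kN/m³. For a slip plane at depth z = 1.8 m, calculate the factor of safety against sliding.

FS = 1.35

With seepage parallel to the slope and the water table at the surface, the effective normal stress on the slip plane uses the buoyant unit weight γ' = γ_sat − γ_w while the driving shear stress uses γ_sat:
FS = [c' + γ' z cos²β tanφ'] / [γ_sat z sinβ cosβ]
γ' = 19.3 − 9.81 = 9.49 kN/m³
Numerator = 9.8 + 9.49·1.8·cos²22.9°·tan25.9° = 9.8 + 9.49·1.8·0.8486·0.4856 = 16.839 kPa
Denominator = 19.3·1.8·sin22.9°·cos22.9° = 19.3·1.8·0.3891·0.9212 = 12.453 kPa
FS = 16.839 / 12.453 = 1.352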